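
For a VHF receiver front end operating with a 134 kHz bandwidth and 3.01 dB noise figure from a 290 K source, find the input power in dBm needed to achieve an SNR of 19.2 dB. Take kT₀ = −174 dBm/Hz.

Sensitivity = −174 + 10 log₁₀(B) + NF + SNR_min
= −174 + 51.27 + 3.01 + 19.2
= −100.52 dBm → −100.5 dBm

−100.5 dBm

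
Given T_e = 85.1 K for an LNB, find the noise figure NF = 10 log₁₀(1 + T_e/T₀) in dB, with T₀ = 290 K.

F = 1 + T_e/T₀ = 1 + 85.1/290 = 1.29345
NF = 10 log₁₀(1.29345) = 1.12 dB

1.12 dB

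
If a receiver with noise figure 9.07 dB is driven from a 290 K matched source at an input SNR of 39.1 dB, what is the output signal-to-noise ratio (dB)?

30.03 dB

By definition F = SNR_in/SNR_out, so in dB: SNR_out = SNR_in − NF
SNR_out = 39.1 − 9.07 = 30.03 dB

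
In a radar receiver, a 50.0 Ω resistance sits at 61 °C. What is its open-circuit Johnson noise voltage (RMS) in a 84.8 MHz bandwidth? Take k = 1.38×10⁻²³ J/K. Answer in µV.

8.84 µV

T = 61 °C + 273.15 = 334.15 K
V_n = √(4kTRB)
4kTRB = 4 × 1.38×10⁻²³ × 334.15 × 5.00×10¹ × 8.48×10⁷ = 7.82×10⁻¹¹ V²
V_n = √(7.82×10⁻¹¹) = 8.84×10⁻⁶ V = 8.84 µV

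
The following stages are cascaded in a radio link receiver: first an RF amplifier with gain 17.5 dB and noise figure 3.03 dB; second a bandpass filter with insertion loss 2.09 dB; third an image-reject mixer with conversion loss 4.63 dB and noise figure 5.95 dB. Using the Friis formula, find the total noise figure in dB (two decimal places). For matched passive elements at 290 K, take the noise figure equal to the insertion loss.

Convert to linear (a loss of L dB is a gain of −L dB): F_i = 10^(NF_i/10), G_i = 10^(G_i,dB/10)
  Stage 1: F_1 = 10^(3.03/10) = 2.009, G_1 = 10^(17.5/10) = 56.23
  Stage 2: F_2 = 10^(2.09/10) = 1.618, G_2 = 10^(−2.09/10) = 0.6180
  Stage 3: F_3 = 10^(5.95/10) = 3.936, G_3 = 10^(−4.63/10) = 0.3443
Friis cascade:
  F = 2.009 + (1.618 − 1)/56.23 + (3.936 − 1)/34.75 = 2.105
NF = 10 log₁₀(2.105) = 3.23 dB

3.23 dB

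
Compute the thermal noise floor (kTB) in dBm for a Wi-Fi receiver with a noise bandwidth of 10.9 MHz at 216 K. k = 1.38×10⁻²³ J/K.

−104.9 dBm

P_n = kTB = 1.38×10⁻²³ × 216 × 1.09×10⁷ = 3.25×10⁻¹⁴ W
In dBm: 10 log₁₀(3.25×10⁻¹⁴ / 10⁻³) = −104.9 dBm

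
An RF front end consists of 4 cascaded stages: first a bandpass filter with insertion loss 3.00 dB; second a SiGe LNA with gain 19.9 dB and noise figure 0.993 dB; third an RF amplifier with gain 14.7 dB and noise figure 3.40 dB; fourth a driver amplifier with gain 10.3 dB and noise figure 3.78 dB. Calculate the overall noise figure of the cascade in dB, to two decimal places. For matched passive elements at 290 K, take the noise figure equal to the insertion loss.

Convert to linear (a loss of L dB is a gain of −L dB): F_i = 10^(NF_i/10), G_i = 10^(G_i,dB/10)
  Stage 1: F_1 = 10^(3.00/10) = 1.995, G_1 = 10^(−3.00/10) = 0.5012
  Stage 2: F_2 = 10^(0.993/10) = 1.257, G_2 = 10^(19.9/10) = 97.72
  Stage 3: F_3 = 10^(3.40/10) = 2.188, G_3 = 10^(14.7/10) = 29.51
  Stage 4: F_4 = 10^(3.78/10) = 2.388, G_4 = 10^(10.3/10) = 10.72
Friis cascade:
  F = 1.995 + (1.257 − 1)/0.5012 + (2.188 − 1)/48.98 + (2.388 − 1)/1445 = 2.533
NF = 10 log₁₀(2.533) = 4.04 dB

4.04 dB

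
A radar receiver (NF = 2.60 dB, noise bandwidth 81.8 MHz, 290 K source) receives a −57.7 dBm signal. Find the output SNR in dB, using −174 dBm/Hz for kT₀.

34.6 dB

Noise floor: N = −174 + 10 log₁₀(B) + NF
10 log₁₀(8.18×10⁷) = 79.13 dB
N = −174 + 79.13 + 2.60 = −92.27 dBm
SNR = P_sig − N = −57.7 − (−92.27) = 34.57 dB → 34.6 dB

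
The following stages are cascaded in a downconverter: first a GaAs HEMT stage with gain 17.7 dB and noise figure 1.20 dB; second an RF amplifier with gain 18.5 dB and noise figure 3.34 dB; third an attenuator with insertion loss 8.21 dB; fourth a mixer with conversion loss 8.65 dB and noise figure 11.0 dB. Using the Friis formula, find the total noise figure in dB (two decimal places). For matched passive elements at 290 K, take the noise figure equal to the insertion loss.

Convert to linear (a loss of L dB is a gain of −L dB): F_i = 10^(NF_i/10), G_i = 10^(G_i,dB/10)
  Stage 1: F_1 = 10^(1.20/10) = 1.318, G_1 = 10^(17.7/10) = 58.88
  Stage 2: F_2 = 10^(3.34/10) = 2.158, G_2 = 10^(18.5/10) = 70.79
  Stage 3: F_3 = 10^(8.21/10) = 6.622, G_3 = 10^(−8.21/10) = 0.1510
  Stage 4: F_4 = 10^(11.0/10) = 12.59, G_4 = 10^(−8.65/10) = 0.1365
Friis cascade:
  F = 1.318 + (2.158 − 1)/58.88 + (6.622 − 1)/4169 + (12.59 − 1)/629.5 = 1.358
NF = 10 log₁₀(1.358) = 1.33 dB

1.33 dB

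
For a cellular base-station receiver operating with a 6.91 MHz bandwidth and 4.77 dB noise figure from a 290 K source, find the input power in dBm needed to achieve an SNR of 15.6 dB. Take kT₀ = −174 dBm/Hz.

−85.2 dBm

Sensitivity = −174 + 10 log₁₀(B) + NF + SNR_min
= −174 + 68.39 + 4.77 + 15.6
= −85.24 dBm → −85.2 dBm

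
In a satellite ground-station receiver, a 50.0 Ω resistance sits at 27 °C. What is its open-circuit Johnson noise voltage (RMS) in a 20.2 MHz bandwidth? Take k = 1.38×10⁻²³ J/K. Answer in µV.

4.09 µV

T = 27 °C + 273.15 = 300.15 K
V_n = √(4kTRB)
4kTRB = 4 × 1.38×10⁻²³ × 300.15 × 5.00×10¹ × 2.02×10⁷ = 1.67×10⁻¹¹ V²
V_n = √(1.67×10⁻¹¹) = 4.09×10⁻⁶ V = 4.09 µV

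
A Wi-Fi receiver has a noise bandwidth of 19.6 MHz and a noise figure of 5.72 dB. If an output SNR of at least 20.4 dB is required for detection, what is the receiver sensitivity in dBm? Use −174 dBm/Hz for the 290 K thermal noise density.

Sensitivity = −174 + 10 log₁₀(B) + NF + SNR_min
= −174 + 72.92 + 5.72 + 20.4
= −74.96 dBm → −75.0 dBm

−75.0 dBm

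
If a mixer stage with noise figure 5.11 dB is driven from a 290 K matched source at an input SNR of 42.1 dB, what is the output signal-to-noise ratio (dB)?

36.99 dB

By definition F = SNR_in/SNR_out, so in dB: SNR_out = SNR_in − NF
SNR_out = 42.1 − 5.11 = 36.99 dB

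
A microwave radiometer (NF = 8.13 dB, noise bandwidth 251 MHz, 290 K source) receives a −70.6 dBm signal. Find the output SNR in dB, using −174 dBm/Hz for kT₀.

Noise floor: N = −174 + 10 log₁₀(B) + NF
10 log₁₀(2.51×10⁸) = 84 dB
N = −174 + 84 + 8.13 = −81.87 dBm
SNR = P_sig − N = −70.6 − (−81.87) = 11.27 dB → 11.3 dB

11.3 dB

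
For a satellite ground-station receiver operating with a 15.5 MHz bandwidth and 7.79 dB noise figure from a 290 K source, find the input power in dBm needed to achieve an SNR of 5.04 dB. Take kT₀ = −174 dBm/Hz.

Sensitivity = −174 + 10 log₁₀(B) + NF + SNR_min
= −174 + 71.9 + 7.79 + 5.04
= −89.27 dBm → −89.3 dBm

−89.3 dBm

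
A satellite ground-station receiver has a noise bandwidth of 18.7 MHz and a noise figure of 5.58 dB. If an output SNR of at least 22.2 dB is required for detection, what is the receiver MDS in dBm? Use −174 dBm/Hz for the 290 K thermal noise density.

Sensitivity = −174 + 10 log₁₀(B) + NF + SNR_min
= −174 + 72.72 + 5.58 + 22.2
= −73.50 dBm → −73.5 dBm

−73.5 dBm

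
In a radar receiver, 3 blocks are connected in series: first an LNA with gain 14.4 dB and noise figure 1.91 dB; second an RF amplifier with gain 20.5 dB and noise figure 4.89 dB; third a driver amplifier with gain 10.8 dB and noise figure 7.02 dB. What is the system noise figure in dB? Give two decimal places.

2.12 dB

Convert to linear (a loss of L dB is a gain of −L dB): F_i = 10^(NF_i/10), G_i = 10^(G_i,dB/10)
  Stage 1: F_1 = 10^(1.91/10) = 1.552, G_1 = 10^(14.4/10) = 27.54
  Stage 2: F_2 = 10^(4.89/10) = 3.083, G_2 = 10^(20.5/10) = 112.2
  Stage 3: F_3 = 10^(7.02/10) = 5.035, G_3 = 10^(10.8/10) = 12.02
Friis cascade:
  F = 1.552 + (3.083 − 1)/27.54 + (5.035 − 1)/3090 = 1.629
NF = 10 log₁₀(1.629) = 2.12 dB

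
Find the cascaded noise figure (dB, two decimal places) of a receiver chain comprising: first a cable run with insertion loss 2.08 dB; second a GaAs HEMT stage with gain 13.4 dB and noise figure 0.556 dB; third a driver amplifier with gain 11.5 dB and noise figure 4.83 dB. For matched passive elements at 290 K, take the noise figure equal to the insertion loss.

2.98 dB

Convert to linear (a loss of L dB is a gain of −L dB): F_i = 10^(NF_i/10), G_i = 10^(G_i,dB/10)
  Stage 1: F_1 = 10^(2.08/10) = 1.614, G_1 = 10^(−2.08/10) = 0.6194
  Stage 2: F_2 = 10^(0.556/10) = 1.137, G_2 = 10^(13.4/10) = 21.88
  Stage 3: F_3 = 10^(4.83/10) = 3.041, G_3 = 10^(11.5/10) = 14.13
Friis cascade:
  F = 1.614 + (1.137 − 1)/0.6194 + (3.041 − 1)/13.55 = 1.985
NF = 10 log₁₀(1.985) = 2.98 dB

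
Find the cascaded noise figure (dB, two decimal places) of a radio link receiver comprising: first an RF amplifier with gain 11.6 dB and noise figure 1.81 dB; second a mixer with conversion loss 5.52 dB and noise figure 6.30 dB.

Convert to linear (a loss of L dB is a gain of −L dB): F_i = 10^(NF_i/10), G_i = 10^(G_i,dB/10)
  Stage 1: F_1 = 10^(1.81/10) = 1.517, G_1 = 10^(11.6/10) = 14.45
  Stage 2: F_2 = 10^(6.30/10) = 4.266, G_2 = 10^(−5.52/10) = 0.2805
Friis cascade:
  F = 1.517 + (4.266 − 1)/14.45 = 1.743
NF = 10 log₁₀(1.743) = 2.41 dB

2.41 dB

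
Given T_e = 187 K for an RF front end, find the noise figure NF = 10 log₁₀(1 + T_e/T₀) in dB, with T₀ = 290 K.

2.16 dB

F = 1 + T_e/T₀ = 1 + 187/290 = 1.64483
NF = 10 log₁₀(1.64483) = 2.16 dB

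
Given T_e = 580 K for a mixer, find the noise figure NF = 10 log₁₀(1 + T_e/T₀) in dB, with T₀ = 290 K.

4.77 dB

F = 1 + T_e/T₀ = 1 + 580/290 = 3
NF = 10 log₁₀(3) = 4.77 dB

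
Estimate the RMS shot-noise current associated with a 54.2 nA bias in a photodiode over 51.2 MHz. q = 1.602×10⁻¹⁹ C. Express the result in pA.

I_n = √(2qI·B)
2qI·B = 2 × 1.602×10⁻¹⁹ × 5.42×10⁻⁸ × 5.12×10⁷ = 8.89×10⁻¹⁹ A²
I_n = √(8.89×10⁻¹⁹) = 9.43×10⁻¹⁰ A = 943 pA

943 pA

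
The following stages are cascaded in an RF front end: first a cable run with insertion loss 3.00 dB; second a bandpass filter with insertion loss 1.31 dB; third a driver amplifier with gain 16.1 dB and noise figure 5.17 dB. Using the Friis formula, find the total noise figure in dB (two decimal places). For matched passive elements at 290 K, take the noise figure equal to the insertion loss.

9.48 dB

Convert to linear (a loss of L dB is a gain of −L dB): F_i = 10^(NF_i/10), G_i = 10^(G_i,dB/10)
  Stage 1: F_1 = 10^(3.00/10) = 1.995, G_1 = 10^(−3.00/10) = 0.5012
  Stage 2: F_2 = 10^(1.31/10) = 1.352, G_2 = 10^(−1.31/10) = 0.7396
  Stage 3: F_3 = 10^(5.17/10) = 3.289, G_3 = 10^(16.1/10) = 40.74
Friis cascade:
  F = 1.995 + (1.352 − 1)/0.5012 + (3.289 − 1)/0.3707 = 8.872
NF = 10 log₁₀(8.872) = 9.48 dB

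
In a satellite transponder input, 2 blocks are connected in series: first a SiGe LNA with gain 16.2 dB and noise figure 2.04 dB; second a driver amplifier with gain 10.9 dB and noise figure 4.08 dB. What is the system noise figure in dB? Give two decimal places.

Convert to linear (a loss of L dB is a gain of −L dB): F_i = 10^(NF_i/10), G_i = 10^(G_i,dB/10)
  Stage 1: F_1 = 10^(2.04/10) = 1.600, G_1 = 10^(16.2/10) = 41.69
  Stage 2: F_2 = 10^(4.08/10) = 2.559, G_2 = 10^(10.9/10) = 12.30
Friis cascade:
  F = 1.600 + (2.559 − 1)/41.69 = 1.637
NF = 10 log₁₀(1.637) = 2.14 dB

2.14 dB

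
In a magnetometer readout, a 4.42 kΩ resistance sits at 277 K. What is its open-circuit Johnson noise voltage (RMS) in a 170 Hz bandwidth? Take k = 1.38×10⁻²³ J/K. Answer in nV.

107 nV

V_n = √(4kTRB)
4kTRB = 4 × 1.38×10⁻²³ × 277 × 4.42×10³ × 1.70×10² = 1.15×10⁻¹⁴ V²
V_n = √(1.15×10⁻¹⁴) = 1.07×10⁻⁷ V = 107 nV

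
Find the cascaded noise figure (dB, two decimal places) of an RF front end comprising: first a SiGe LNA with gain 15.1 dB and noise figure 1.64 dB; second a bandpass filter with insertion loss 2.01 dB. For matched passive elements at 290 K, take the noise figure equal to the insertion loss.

1.69 dB

Convert to linear (a loss of L dB is a gain of −L dB): F_i = 10^(NF_i/10), G_i = 10^(G_i,dB/10)
  Stage 1: F_1 = 10^(1.64/10) = 1.459, G_1 = 10^(15.1/10) = 32.36
  Stage 2: F_2 = 10^(2.01/10) = 1.589, G_2 = 10^(−2.01/10) = 0.6295
Friis cascade:
  F = 1.459 + (1.589 − 1)/32.36 = 1.477
NF = 10 log₁₀(1.477) = 1.69 dB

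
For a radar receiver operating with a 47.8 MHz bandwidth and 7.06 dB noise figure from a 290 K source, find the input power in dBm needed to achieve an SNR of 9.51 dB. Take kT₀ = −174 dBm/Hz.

Sensitivity = −174 + 10 log₁₀(B) + NF + SNR_min
= −174 + 76.79 + 7.06 + 9.51
= −80.64 dBm → −80.6 dBm

−80.6 dBm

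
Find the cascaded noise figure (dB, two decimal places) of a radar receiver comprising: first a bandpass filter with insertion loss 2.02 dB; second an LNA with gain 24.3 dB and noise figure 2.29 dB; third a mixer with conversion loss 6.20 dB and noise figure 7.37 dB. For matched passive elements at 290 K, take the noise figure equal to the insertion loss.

Convert to linear (a loss of L dB is a gain of −L dB): F_i = 10^(NF_i/10), G_i = 10^(G_i,dB/10)
  Stage 1: F_1 = 10^(2.02/10) = 1.592, G_1 = 10^(−2.02/10) = 0.6281
  Stage 2: F_2 = 10^(2.29/10) = 1.694, G_2 = 10^(24.3/10) = 269.2
  Stage 3: F_3 = 10^(7.37/10) = 5.458, G_3 = 10^(−6.20/10) = 0.2399
Friis cascade:
  F = 1.592 + (1.694 − 1)/0.6281 + (5.458 − 1)/169.0 = 2.724
NF = 10 log₁₀(2.724) = 4.35 dB

4.35 dB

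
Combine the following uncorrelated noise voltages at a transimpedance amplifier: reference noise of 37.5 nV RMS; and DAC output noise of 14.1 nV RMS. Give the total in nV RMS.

Uncorrelated sources add in power (mean-square): V_tot = √(ΣV_i²)
V_tot = √[(3.75×10⁻⁸)² + (1.41×10⁻⁸)²] = 4.01×10⁻⁸ V = 40.1 nV

40.1 nV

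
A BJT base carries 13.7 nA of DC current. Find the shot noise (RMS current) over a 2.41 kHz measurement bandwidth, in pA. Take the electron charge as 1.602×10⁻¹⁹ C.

I_n = √(2qI·B)
2qI·B = 2 × 1.602×10⁻¹⁹ × 1.37×10⁻⁸ × 2.41×10³ = 1.06×10⁻²³ A²
I_n = √(1.06×10⁻²³) = 3.25×10⁻¹² A = 3.25 pA

3.25 pA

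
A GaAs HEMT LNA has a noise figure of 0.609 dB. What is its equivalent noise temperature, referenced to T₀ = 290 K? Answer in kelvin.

F = 10^(0.609/10) = 1.15054
T_e = (F − 1)·T₀ = (1.15054 − 1) × 290 = 43.7 K

43.7 K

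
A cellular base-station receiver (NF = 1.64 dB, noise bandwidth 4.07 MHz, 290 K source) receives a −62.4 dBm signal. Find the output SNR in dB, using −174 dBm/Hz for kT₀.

Noise floor: N = −174 + 10 log₁₀(B) + NF
10 log₁₀(4.07×10⁶) = 66.1 dB
N = −174 + 66.1 + 1.64 = −106.26 dBm
SNR = P_sig − N = −62.4 − (−106.26) = 43.86 dB → 43.9 dB

43.9 dB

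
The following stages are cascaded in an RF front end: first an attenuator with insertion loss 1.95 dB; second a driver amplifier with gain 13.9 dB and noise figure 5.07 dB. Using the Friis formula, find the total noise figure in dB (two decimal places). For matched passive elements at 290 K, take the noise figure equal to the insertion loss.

Convert to linear (a loss of L dB is a gain of −L dB): F_i = 10^(NF_i/10), G_i = 10^(G_i,dB/10)
  Stage 1: F_1 = 10^(1.95/10) = 1.567, G_1 = 10^(−1.95/10) = 0.6383
  Stage 2: F_2 = 10^(5.07/10) = 3.214, G_2 = 10^(13.9/10) = 24.55
Friis cascade:
  F = 1.567 + (3.214 − 1)/0.6383 = 5.035
NF = 10 log₁₀(5.035) = 7.02 dB

7.02 dB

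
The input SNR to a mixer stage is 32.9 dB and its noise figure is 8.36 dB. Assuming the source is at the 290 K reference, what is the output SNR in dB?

24.54 dB

By definition F = SNR_in/SNR_out, so in dB: SNR_out = SNR_in − NF
SNR_out = 32.9 − 8.36 = 24.54 dB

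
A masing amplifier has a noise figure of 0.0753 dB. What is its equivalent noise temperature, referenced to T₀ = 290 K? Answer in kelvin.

F = 10^(0.0753/10) = 1.01749
T_e = (F − 1)·T₀ = (1.01749 − 1) × 290 = 5.07 K

5.07 K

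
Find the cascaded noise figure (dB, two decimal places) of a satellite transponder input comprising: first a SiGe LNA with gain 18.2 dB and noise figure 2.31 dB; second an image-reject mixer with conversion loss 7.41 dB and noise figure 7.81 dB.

Convert to linear (a loss of L dB is a gain of −L dB): F_i = 10^(NF_i/10), G_i = 10^(G_i,dB/10)
  Stage 1: F_1 = 10^(2.31/10) = 1.702, G_1 = 10^(18.2/10) = 66.07
  Stage 2: F_2 = 10^(7.81/10) = 6.039, G_2 = 10^(−7.41/10) = 0.1816
Friis cascade:
  F = 1.702 + (6.039 − 1)/66.07 = 1.778
NF = 10 log₁₀(1.778) = 2.50 dB

2.50 dB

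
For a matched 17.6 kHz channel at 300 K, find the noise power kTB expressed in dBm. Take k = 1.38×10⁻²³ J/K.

P_n = kTB = 1.38×10⁻²³ × 300 × 1.76×10⁴ = 7.29×10⁻¹⁷ W
In dBm: 10 log₁₀(7.29×10⁻¹⁷ / 10⁻³) = −131.4 dBm

−131.4 dBm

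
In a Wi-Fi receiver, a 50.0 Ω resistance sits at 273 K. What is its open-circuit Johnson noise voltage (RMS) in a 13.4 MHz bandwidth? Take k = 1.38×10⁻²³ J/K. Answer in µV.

V_n = √(4kTRB)
4kTRB = 4 × 1.38×10⁻²³ × 273 × 5.00×10¹ × 1.34×10⁷ = 1.01×10⁻¹¹ V²
V_n = √(1.01×10⁻¹¹) = 3.18×10⁻⁶ V = 3.18 µV

3.18 µV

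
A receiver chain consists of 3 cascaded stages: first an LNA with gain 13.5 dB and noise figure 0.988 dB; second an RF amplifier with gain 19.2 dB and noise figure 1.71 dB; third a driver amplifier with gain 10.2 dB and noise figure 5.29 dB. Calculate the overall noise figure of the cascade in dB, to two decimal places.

1.07 dB

Convert to linear (a loss of L dB is a gain of −L dB): F_i = 10^(NF_i/10), G_i = 10^(G_i,dB/10)
  Stage 1: F_1 = 10^(0.988/10) = 1.255, G_1 = 10^(13.5/10) = 22.39
  Stage 2: F_2 = 10^(1.71/10) = 1.483, G_2 = 10^(19.2/10) = 83.18
  Stage 3: F_3 = 10^(5.29/10) = 3.381, G_3 = 10^(10.2/10) = 10.47
Friis cascade:
  F = 1.255 + (1.483 − 1)/22.39 + (3.381 − 1)/1862 = 1.278
NF = 10 log₁₀(1.278) = 1.07 dB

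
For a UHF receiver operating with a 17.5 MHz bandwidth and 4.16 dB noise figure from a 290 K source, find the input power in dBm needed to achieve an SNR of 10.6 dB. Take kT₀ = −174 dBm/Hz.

Sensitivity = −174 + 10 log₁₀(B) + NF + SNR_min
= −174 + 72.43 + 4.16 + 10.6
= −86.81 dBm → −86.8 dBm

−86.8 dBm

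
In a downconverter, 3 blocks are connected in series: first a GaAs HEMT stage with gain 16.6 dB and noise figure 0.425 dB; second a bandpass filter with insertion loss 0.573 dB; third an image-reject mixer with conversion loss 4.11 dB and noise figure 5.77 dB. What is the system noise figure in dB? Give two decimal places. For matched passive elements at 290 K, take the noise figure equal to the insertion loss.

0.70 dB

Convert to linear (a loss of L dB is a gain of −L dB): F_i = 10^(NF_i/10), G_i = 10^(G_i,dB/10)
  Stage 1: F_1 = 10^(0.425/10) = 1.103, G_1 = 10^(16.6/10) = 45.71
  Stage 2: F_2 = 10^(0.573/10) = 1.141, G_2 = 10^(−0.573/10) = 0.8764
  Stage 3: F_3 = 10^(5.77/10) = 3.776, G_3 = 10^(−4.11/10) = 0.3882
Friis cascade:
  F = 1.103 + (1.141 − 1)/45.71 + (3.776 − 1)/40.06 = 1.175
NF = 10 log₁₀(1.175) = 0.70 dB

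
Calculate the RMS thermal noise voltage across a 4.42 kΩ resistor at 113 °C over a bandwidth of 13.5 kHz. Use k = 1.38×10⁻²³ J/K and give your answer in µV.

1.13 µV

T = 113 °C + 273.15 = 386.15 K
V_n = √(4kTRB)
4kTRB = 4 × 1.38×10⁻²³ × 386.15 × 4.42×10³ × 1.35×10⁴ = 1.27×10⁻¹² V²
V_n = √(1.27×10⁻¹²) = 1.13×10⁻⁶ V = 1.13 µV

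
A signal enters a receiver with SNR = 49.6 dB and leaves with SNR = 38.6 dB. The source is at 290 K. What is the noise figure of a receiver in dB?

11.0 dB

NF (dB) = SNR_in(dB) − SNR_out(dB) when the source is at T₀
NF = 49.6 − 38.6 = 11.0 dB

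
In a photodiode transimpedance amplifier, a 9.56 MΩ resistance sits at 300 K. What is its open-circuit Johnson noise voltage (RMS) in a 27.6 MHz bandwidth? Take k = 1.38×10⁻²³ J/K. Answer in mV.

2.09 mV

V_n = √(4kTRB)
4kTRB = 4 × 1.38×10⁻²³ × 300 × 9.56×10⁶ × 2.76×10⁷ = 4.37×10⁻⁶ V²
V_n = √(4.37×10⁻⁶) = 2.09×10⁻³ V = 2.09 mV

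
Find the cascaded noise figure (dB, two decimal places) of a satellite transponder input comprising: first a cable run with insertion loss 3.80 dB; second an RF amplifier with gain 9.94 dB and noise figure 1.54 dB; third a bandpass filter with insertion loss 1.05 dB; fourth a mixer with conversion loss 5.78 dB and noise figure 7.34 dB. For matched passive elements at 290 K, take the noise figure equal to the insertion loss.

6.86 dB

Convert to linear (a loss of L dB is a gain of −L dB): F_i = 10^(NF_i/10), G_i = 10^(G_i,dB/10)
  Stage 1: F_1 = 10^(3.80/10) = 2.399, G_1 = 10^(−3.80/10) = 0.4169
  Stage 2: F_2 = 10^(1.54/10) = 1.426, G_2 = 10^(9.94/10) = 9.863
  Stage 3: F_3 = 10^(1.05/10) = 1.274, G_3 = 10^(−1.05/10) = 0.7852
  Stage 4: F_4 = 10^(7.34/10) = 5.420, G_4 = 10^(−5.78/10) = 0.2642
Friis cascade:
  F = 2.399 + (1.426 − 1)/0.4169 + (1.274 − 1)/4.111 + (5.420 − 1)/3.228 = 4.855
NF = 10 log₁₀(4.855) = 6.86 dB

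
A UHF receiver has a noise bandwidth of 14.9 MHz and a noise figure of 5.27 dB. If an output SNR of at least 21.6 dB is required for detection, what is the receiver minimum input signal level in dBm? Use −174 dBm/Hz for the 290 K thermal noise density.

Sensitivity = −174 + 10 log₁₀(B) + NF + SNR_min
= −174 + 71.73 + 5.27 + 21.6
= −75.40 dBm → −75.4 dBm

−75.4 dBm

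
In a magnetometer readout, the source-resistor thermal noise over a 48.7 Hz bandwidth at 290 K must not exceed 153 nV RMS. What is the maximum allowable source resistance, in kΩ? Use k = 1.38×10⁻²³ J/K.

30.0 kΩ

Johnson–Nyquist: V_n = √(4kTRB) ⇒ R = V_n² / (4kTB)
4kTB = 4 × 1.38×10⁻²³ × 290 × 4.87×10¹ = 7.80×10⁻¹⁹
R = (1.53×10⁻⁷)² / 7.80×10⁻¹⁹ = 3.00×10⁴ Ω = 30.0 kΩ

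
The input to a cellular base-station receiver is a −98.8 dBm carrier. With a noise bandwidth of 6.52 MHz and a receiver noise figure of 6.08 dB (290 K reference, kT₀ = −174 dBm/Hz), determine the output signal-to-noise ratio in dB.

1.0 dB

Noise floor: N = −174 + 10 log₁₀(B) + NF
10 log₁₀(6.52×10⁶) = 68.14 dB
N = −174 + 68.14 + 6.08 = −99.78 dBm
SNR = P_sig − N = −98.8 − (−99.78) = 0.98 dB → 1.0 dB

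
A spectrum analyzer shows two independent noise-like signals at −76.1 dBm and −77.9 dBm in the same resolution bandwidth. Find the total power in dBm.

Convert to linear, add, convert back:
P₁ = 2.45×10⁻¹¹ W, P₂ = 1.62×10⁻¹¹ W
P_tot = 4.08×10⁻¹¹ W → 10 log₁₀(P_tot / 10⁻³) = −73.9 dBm

−73.9 dBm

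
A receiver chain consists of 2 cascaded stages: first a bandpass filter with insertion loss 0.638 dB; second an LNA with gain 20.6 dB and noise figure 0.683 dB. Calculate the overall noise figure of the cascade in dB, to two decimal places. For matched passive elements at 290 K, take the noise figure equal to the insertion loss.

1.32 dB

Convert to linear (a loss of L dB is a gain of −L dB): F_i = 10^(NF_i/10), G_i = 10^(G_i,dB/10)
  Stage 1: F_1 = 10^(0.638/10) = 1.158, G_1 = 10^(−0.638/10) = 0.8634
  Stage 2: F_2 = 10^(0.683/10) = 1.170, G_2 = 10^(20.6/10) = 114.8
Friis cascade:
  F = 1.158 + (1.170 − 1)/0.8634 = 1.356
NF = 10 log₁₀(1.356) = 1.32 dB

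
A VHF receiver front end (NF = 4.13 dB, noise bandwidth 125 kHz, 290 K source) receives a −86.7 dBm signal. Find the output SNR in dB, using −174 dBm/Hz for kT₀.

Noise floor: N = −174 + 10 log₁₀(B) + NF
10 log₁₀(1.25×10⁵) = 50.97 dB
N = −174 + 50.97 + 4.13 = −118.90 dBm
SNR = P_sig − N = −86.7 − (−118.90) = 32.20 dB → 32.2 dB

32.2 dB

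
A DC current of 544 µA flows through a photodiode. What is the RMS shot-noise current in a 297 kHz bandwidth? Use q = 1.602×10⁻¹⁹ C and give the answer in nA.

7.19 nA

I_n = √(2qI·B)
2qI·B = 2 × 1.602×10⁻¹⁹ × 5.44×10⁻⁴ × 2.97×10⁵ = 5.18×10⁻¹⁷ A²
I_n = √(5.18×10⁻¹⁷) = 7.19×10⁻⁹ A = 7.19 nA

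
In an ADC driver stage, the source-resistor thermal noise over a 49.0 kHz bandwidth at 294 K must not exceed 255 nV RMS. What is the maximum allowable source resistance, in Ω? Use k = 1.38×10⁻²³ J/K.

81.8 Ω

Johnson–Nyquist: V_n = √(4kTRB) ⇒ R = V_n² / (4kTB)
4kTB = 4 × 1.38×10⁻²³ × 294 × 4.90×10⁴ = 7.95×10⁻¹⁶
R = (2.55×10⁻⁷)² / 7.95×10⁻¹⁶ = 8.18×10¹ Ω = 81.8 Ω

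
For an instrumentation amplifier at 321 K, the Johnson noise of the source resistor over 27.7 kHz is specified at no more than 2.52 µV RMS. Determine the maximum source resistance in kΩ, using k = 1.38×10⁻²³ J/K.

12.9 kΩ

Johnson–Nyquist: V_n = √(4kTRB) ⇒ R = V_n² / (4kTB)
4kTB = 4 × 1.38×10⁻²³ × 321 × 2.77×10⁴ = 4.91×10⁻¹⁶
R = (2.52×10⁻⁶)² / 4.91×10⁻¹⁶ = 1.29×10⁴ Ω = 12.9 kΩ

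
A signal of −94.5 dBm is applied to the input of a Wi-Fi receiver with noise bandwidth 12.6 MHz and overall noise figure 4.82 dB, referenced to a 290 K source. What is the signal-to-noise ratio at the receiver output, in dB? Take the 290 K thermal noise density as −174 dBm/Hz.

3.7 dB

Noise floor: N = −174 + 10 log₁₀(B) + NF
10 log₁₀(1.26×10⁷) = 71 dB
N = −174 + 71 + 4.82 = −98.18 dBm
SNR = P_sig − N = −94.5 − (−98.18) = 3.68 dB → 3.7 dB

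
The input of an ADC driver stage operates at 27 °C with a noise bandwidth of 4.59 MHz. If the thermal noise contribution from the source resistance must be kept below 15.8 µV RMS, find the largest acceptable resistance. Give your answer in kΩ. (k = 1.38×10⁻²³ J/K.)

T = 27 °C + 273.15 = 300.15 K
Johnson–Nyquist: V_n = √(4kTRB) ⇒ R = V_n² / (4kTB)
4kTB = 4 × 1.38×10⁻²³ × 300.15 × 4.59×10⁶ = 7.60×10⁻¹⁴
R = (1.58×10⁻⁵)² / 7.60×10⁻¹⁴ = 3.28×10³ Ω = 3.28 kΩ

3.28 kΩ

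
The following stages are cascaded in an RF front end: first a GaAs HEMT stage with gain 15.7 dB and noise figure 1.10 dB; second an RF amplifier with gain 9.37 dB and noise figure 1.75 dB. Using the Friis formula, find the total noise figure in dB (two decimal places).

1.14 dB

Convert to linear (a loss of L dB is a gain of −L dB): F_i = 10^(NF_i/10), G_i = 10^(G_i,dB/10)
  Stage 1: F_1 = 10^(1.10/10) = 1.288, G_1 = 10^(15.7/10) = 37.15
  Stage 2: F_2 = 10^(1.75/10) = 1.496, G_2 = 10^(9.37/10) = 8.650
Friis cascade:
  F = 1.288 + (1.496 − 1)/37.15 = 1.302
NF = 10 log₁₀(1.302) = 1.14 dB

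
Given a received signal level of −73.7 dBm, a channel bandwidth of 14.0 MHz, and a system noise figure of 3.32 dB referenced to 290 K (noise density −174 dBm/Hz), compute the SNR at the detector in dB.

25.5 dB

Noise floor: N = −174 + 10 log₁₀(B) + NF
10 log₁₀(1.40×10⁷) = 71.46 dB
N = −174 + 71.46 + 3.32 = −99.22 dBm
SNR = P_sig − N = −73.7 − (−99.22) = 25.52 dB → 25.5 dB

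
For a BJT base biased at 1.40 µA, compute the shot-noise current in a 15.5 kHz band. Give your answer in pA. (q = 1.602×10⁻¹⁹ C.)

I_n = √(2qI·B)
2qI·B = 2 × 1.602×10⁻¹⁹ × 1.40×10⁻⁶ × 1.55×10⁴ = 6.95×10⁻²¹ A²
I_n = √(6.95×10⁻²¹) = 8.34×10⁻¹¹ A = 83.4 pA

83.4 pA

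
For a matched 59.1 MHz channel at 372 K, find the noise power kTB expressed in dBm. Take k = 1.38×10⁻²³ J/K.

−95.2 dBm

P_n = kTB = 1.38×10⁻²³ × 372 × 5.91×10⁷ = 3.03×10⁻¹³ W
In dBm: 10 log₁₀(3.03×10⁻¹³ / 10⁻³) = −95.2 dBm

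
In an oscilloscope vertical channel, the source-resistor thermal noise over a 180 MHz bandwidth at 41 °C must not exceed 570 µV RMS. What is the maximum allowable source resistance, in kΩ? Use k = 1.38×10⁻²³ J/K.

104 kΩ

T = 41 °C + 273.15 = 314.15 K
Johnson–Nyquist: V_n = √(4kTRB) ⇒ R = V_n² / (4kTB)
4kTB = 4 × 1.38×10⁻²³ × 314.15 × 1.80×10⁸ = 3.12×10⁻¹²
R = (5.70×10⁻⁴)² / 3.12×10⁻¹² = 1.04×10⁵ Ω = 104 kΩ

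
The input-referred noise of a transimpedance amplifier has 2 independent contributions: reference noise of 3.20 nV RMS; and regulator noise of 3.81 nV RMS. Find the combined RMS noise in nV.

Uncorrelated sources add in power (mean-square): V_tot = √(ΣV_i²)
V_tot = √[(3.20×10⁻⁹)² + (3.81×10⁻⁹)²] = 4.98×10⁻⁹ V = 4.98 nV

4.98 nV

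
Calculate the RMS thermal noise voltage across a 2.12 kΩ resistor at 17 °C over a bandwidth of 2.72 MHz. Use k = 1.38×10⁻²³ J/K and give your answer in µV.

9.61 µV

T = 17 °C + 273.15 = 290.15 K
V_n = √(4kTRB)
4kTRB = 4 × 1.38×10⁻²³ × 290.15 × 2.12×10³ × 2.72×10⁶ = 9.24×10⁻¹¹ V²
V_n = √(9.24×10⁻¹¹) = 9.61×10⁻⁶ V = 9.61 µV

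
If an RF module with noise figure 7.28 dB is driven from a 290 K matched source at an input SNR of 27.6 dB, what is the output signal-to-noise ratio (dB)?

By definition F = SNR_in/SNR_out, so in dB: SNR_out = SNR_in − NF
SNR_out = 27.6 − 7.28 = 20.32 dB

20.32 dB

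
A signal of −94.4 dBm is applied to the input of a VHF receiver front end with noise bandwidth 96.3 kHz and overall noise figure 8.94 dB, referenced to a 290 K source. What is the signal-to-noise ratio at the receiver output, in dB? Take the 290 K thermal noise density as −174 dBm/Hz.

20.8 dB

Noise floor: N = −174 + 10 log₁₀(B) + NF
10 log₁₀(9.63×10⁴) = 49.84 dB
N = −174 + 49.84 + 8.94 = −115.22 dBm
SNR = P_sig − N = −94.4 − (−115.22) = 20.82 dB → 20.8 dB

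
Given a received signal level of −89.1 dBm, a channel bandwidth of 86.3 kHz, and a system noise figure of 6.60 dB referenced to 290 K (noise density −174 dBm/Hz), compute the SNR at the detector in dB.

28.9 dB

Noise floor: N = −174 + 10 log₁₀(B) + NF
10 log₁₀(8.63×10⁴) = 49.36 dB
N = −174 + 49.36 + 6.60 = −118.04 dBm
SNR = P_sig − N = −89.1 − (−118.04) = 28.94 dB → 28.9 dB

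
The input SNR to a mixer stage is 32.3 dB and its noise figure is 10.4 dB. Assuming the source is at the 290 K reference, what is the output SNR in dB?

By definition F = SNR_in/SNR_out, so in dB: SNR_out = SNR_in − NF
SNR_out = 32.3 − 10.4 = 21.9 dB

21.9 dB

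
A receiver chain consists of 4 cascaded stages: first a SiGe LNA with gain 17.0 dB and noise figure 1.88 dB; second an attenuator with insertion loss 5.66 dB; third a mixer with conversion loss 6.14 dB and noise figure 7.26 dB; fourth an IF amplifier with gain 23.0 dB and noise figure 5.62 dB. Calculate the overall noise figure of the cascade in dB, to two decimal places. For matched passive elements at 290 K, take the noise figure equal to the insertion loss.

4.33 dB

Convert to linear (a loss of L dB is a gain of −L dB): F_i = 10^(NF_i/10), G_i = 10^(G_i,dB/10)
  Stage 1: F_1 = 10^(1.88/10) = 1.542, G_1 = 10^(17.0/10) = 50.12
  Stage 2: F_2 = 10^(5.66/10) = 3.681, G_2 = 10^(−5.66/10) = 0.2716
  Stage 3: F_3 = 10^(7.26/10) = 5.321, G_3 = 10^(−6.14/10) = 0.2432
  Stage 4: F_4 = 10^(5.62/10) = 3.648, G_4 = 10^(23.0/10) = 199.5
Friis cascade:
  F = 1.542 + (3.681 − 1)/50.12 + (5.321 − 1)/13.61 + (3.648 − 1)/3.311 = 2.712
NF = 10 log₁₀(2.712) = 4.33 dB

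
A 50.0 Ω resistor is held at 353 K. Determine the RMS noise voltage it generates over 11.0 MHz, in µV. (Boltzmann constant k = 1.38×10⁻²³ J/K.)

V_n = √(4kTRB)
4kTRB = 4 × 1.38×10⁻²³ × 353 × 5.00×10¹ × 1.10×10⁷ = 1.07×10⁻¹¹ V²
V_n = √(1.07×10⁻¹¹) = 3.27×10⁻⁶ V = 3.27 µV

3.27 µV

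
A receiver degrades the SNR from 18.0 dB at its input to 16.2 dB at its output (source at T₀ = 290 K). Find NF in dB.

1.8 dB

NF (dB) = SNR_in(dB) − SNR_out(dB) when the source is at T₀
NF = 18.0 − 16.2 = 1.8 dB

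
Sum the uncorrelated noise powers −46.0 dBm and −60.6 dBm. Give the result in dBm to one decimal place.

−45.9 dBm

Convert to linear, add, convert back:
P₁ = 2.51×10⁻⁸ W, P₂ = 8.71×10⁻¹⁰ W
P_tot = 2.60×10⁻⁸ W → 10 log₁₀(P_tot / 10⁻³) = −45.9 dBm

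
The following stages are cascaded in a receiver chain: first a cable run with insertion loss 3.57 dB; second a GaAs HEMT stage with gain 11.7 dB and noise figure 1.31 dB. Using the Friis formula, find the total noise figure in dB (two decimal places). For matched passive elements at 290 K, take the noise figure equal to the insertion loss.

Convert to linear (a loss of L dB is a gain of −L dB): F_i = 10^(NF_i/10), G_i = 10^(G_i,dB/10)
  Stage 1: F_1 = 10^(3.57/10) = 2.275, G_1 = 10^(−3.57/10) = 0.4395
  Stage 2: F_2 = 10^(1.31/10) = 1.352, G_2 = 10^(11.7/10) = 14.79
Friis cascade:
  F = 2.275 + (1.352 − 1)/0.4395 = 3.076
NF = 10 log₁₀(3.076) = 4.88 dB

4.88 dB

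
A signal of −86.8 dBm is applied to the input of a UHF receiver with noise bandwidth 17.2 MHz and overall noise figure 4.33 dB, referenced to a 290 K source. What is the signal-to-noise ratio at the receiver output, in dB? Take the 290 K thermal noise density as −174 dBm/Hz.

Noise floor: N = −174 + 10 log₁₀(B) + NF
10 log₁₀(1.72×10⁷) = 72.36 dB
N = −174 + 72.36 + 4.33 = −97.31 dBm
SNR = P_sig − N = −86.8 − (−97.31) = 10.51 dB → 10.5 dB

10.5 dB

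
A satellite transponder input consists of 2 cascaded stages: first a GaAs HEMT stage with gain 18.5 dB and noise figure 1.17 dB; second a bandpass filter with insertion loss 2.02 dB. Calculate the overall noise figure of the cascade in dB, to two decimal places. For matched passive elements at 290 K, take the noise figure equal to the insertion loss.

1.20 dB

Convert to linear (a loss of L dB is a gain of −L dB): F_i = 10^(NF_i/10), G_i = 10^(G_i,dB/10)
  Stage 1: F_1 = 10^(1.17/10) = 1.309, G_1 = 10^(18.5/10) = 70.79
  Stage 2: F_2 = 10^(2.02/10) = 1.592, G_2 = 10^(−2.02/10) = 0.6281
Friis cascade:
  F = 1.309 + (1.592 − 1)/70.79 = 1.318
NF = 10 log₁₀(1.318) = 1.20 dB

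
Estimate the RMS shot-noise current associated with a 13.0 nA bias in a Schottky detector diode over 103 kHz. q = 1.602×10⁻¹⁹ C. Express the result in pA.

I_n = √(2qI·B)
2qI·B = 2 × 1.602×10⁻¹⁹ × 1.30×10⁻⁸ × 1.03×10⁵ = 4.29×10⁻²² A²
I_n = √(4.29×10⁻²²) = 2.07×10⁻¹¹ A = 20.7 pA

20.7 pA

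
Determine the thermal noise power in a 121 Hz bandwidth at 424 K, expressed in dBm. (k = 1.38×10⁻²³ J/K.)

−151.5 dBm

P_n = kTB = 1.38×10⁻²³ × 424 × 1.21×10² = 7.08×10⁻¹⁹ W
In dBm: 10 log₁₀(7.08×10⁻¹⁹ / 10⁻³) = −151.5 dBm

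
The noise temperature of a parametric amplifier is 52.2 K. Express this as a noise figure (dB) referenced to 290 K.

F = 1 + T_e/T₀ = 1 + 52.2/290 = 1.18
NF = 10 log₁₀(1.18) = 0.719 dB

0.719 dB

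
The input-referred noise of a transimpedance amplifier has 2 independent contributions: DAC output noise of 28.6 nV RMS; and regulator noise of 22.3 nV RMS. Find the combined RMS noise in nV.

Uncorrelated sources add in power (mean-square): V_tot = √(ΣV_i²)
V_tot = √[(2.86×10⁻⁸)² + (2.23×10⁻⁸)²] = 3.63×10⁻⁸ V = 36.3 nV

36.3 nV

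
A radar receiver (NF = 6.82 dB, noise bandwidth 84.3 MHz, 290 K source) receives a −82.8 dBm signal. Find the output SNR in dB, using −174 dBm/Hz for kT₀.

5.1 dB

Noise floor: N = −174 + 10 log₁₀(B) + NF
10 log₁₀(8.43×10⁷) = 79.26 dB
N = −174 + 79.26 + 6.82 = −87.92 dBm
SNR = P_sig − N = −82.8 − (−87.92) = 5.12 dB → 5.1 dB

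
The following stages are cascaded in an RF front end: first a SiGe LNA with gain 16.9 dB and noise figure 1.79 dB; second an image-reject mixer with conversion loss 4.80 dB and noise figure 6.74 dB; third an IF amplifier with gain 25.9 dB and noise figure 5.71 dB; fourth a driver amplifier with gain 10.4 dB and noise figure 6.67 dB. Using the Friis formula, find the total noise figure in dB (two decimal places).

Convert to linear (a loss of L dB is a gain of −L dB): F_i = 10^(NF_i/10), G_i = 10^(G_i,dB/10)
  Stage 1: F_1 = 10^(1.79/10) = 1.510, G_1 = 10^(16.9/10) = 48.98
  Stage 2: F_2 = 10^(6.74/10) = 4.721, G_2 = 10^(−4.80/10) = 0.3311
  Stage 3: F_3 = 10^(5.71/10) = 3.724, G_3 = 10^(25.9/10) = 389.0
  Stage 4: F_4 = 10^(6.67/10) = 4.645, G_4 = 10^(10.4/10) = 10.96
Friis cascade:
  F = 1.510 + (4.721 − 1)/48.98 + (3.724 − 1)/16.22 + (4.645 − 1)/6310 = 1.755
NF = 10 log₁₀(1.755) = 2.44 dB

2.44 dB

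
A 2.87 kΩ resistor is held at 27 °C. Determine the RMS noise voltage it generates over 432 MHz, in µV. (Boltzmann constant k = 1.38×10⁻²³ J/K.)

143 µV

T = 27 °C + 273.15 = 300.15 K
V_n = √(4kTRB)
4kTRB = 4 × 1.38×10⁻²³ × 300.15 × 2.87×10³ × 4.32×10⁸ = 2.05×10⁻⁸ V²
V_n = √(2.05×10⁻⁸) = 1.43×10⁻⁴ V = 143 µV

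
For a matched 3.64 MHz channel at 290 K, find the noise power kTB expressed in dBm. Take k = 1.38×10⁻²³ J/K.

−108.4 dBm

P_n = kTB = 1.38×10⁻²³ × 290 × 3.64×10⁶ = 1.46×10⁻¹⁴ W
In dBm: 10 log₁₀(1.46×10⁻¹⁴ / 10⁻³) = −108.4 dBm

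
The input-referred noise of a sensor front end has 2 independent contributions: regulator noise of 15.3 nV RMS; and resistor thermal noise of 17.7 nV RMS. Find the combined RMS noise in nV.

23.4 nV

Uncorrelated sources add in power (mean-square): V_tot = √(ΣV_i²)
V_tot = √[(1.53×10⁻⁸)² + (1.77×10⁻⁸)²] = 2.34×10⁻⁸ V = 23.4 nV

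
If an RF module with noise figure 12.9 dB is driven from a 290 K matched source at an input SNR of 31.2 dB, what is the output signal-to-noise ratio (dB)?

18.3 dB

By definition F = SNR_in/SNR_out, so in dB: SNR_out = SNR_in − NF
SNR_out = 31.2 − 12.9 = 18.3 dB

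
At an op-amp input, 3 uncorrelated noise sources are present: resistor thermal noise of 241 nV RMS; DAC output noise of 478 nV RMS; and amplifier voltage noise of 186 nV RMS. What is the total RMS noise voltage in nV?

Uncorrelated sources add in power (mean-square): V_tot = √(ΣV_i²)
V_tot = √[(2.41×10⁻⁷)² + (4.78×10⁻⁷)² + (1.86×10⁻⁷)²] = 5.67×10⁻⁷ V = 567 nV

567 nV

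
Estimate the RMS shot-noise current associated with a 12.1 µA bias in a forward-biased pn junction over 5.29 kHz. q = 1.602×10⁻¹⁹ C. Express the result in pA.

143 pA

I_n = √(2qI·B)
2qI·B = 2 × 1.602×10⁻¹⁹ × 1.21×10⁻⁵ × 5.29×10³ = 2.05×10⁻²⁰ A²
I_n = √(2.05×10⁻²⁰) = 1.43×10⁻¹⁰ A = 143 pA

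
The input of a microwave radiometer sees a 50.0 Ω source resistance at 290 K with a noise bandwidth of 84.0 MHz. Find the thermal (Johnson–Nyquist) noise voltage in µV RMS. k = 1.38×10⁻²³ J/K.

8.20 µV

V_n = √(4kTRB)
4kTRB = 4 × 1.38×10⁻²³ × 290 × 5.00×10¹ × 8.40×10⁷ = 6.72×10⁻¹¹ V²
V_n = √(6.72×10⁻¹¹) = 8.20×10⁻⁶ V = 8.20 µV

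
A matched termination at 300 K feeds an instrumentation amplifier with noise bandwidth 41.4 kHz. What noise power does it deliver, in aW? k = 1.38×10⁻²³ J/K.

P_n = kTB = 1.38×10⁻²³ × 300 × 4.14×10⁴ = 1.71×10⁻¹⁶ W = 171 aW

171 aW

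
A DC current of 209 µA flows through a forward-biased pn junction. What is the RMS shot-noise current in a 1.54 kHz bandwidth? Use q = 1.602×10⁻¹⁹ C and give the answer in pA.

321 pA

I_n = √(2qI·B)
2qI·B = 2 × 1.602×10⁻¹⁹ × 2.09×10⁻⁴ × 1.54×10³ = 1.03×10⁻¹⁹ A²
I_n = √(1.03×10⁻¹⁹) = 3.21×10⁻¹⁰ A = 321 pA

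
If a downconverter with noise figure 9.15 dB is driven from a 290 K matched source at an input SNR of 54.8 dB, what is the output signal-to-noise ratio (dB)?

45.65 dB

By definition F = SNR_in/SNR_out, so in dB: SNR_out = SNR_in − NF
SNR_out = 54.8 − 9.15 = 45.65 dB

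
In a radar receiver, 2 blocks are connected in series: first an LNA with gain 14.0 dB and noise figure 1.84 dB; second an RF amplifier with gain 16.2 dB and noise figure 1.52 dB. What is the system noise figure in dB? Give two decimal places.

Convert to linear (a loss of L dB is a gain of −L dB): F_i = 10^(NF_i/10), G_i = 10^(G_i,dB/10)
  Stage 1: F_1 = 10^(1.84/10) = 1.528, G_1 = 10^(14.0/10) = 25.12
  Stage 2: F_2 = 10^(1.52/10) = 1.419, G_2 = 10^(16.2/10) = 41.69
Friis cascade:
  F = 1.528 + (1.419 − 1)/25.12 = 1.544
NF = 10 log₁₀(1.544) = 1.89 dB

1.89 dB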